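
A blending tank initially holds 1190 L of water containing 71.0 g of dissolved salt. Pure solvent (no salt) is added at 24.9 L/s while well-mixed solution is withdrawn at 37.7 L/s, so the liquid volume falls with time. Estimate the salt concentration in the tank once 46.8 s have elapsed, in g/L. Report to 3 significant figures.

Let m(t) be the amount of salt. Volume: V(t) = V₀ + (Q_in − Q_out) t = 1190 − 12.800 t; V(46.8) = 590.96 L.
No salt enters, so dm/dt = −Q_out · (m/V).
Separate: dm/m = −Q_out dt/V(t) ⇒ ln(m/m₀) = −(Q_out/(Q_in−Q_out)) ln(V/V₀).
m = m₀ (V₀/V)^(Q_out/(Q_in−Q_out)) = 71.0 × (1190/590.96)^(-2.9453) = 9.0347 g.
C = m/V = 9.0347/590.96 = 0.015288 g/L.

0.0153 g/L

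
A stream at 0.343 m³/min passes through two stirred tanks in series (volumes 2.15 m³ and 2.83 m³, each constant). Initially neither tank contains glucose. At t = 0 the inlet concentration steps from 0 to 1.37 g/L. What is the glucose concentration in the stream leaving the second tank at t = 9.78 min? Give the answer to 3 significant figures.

Each tank obeys Vᵢ dCᵢ/dt = Q(Cᵢ₋₁ − Cᵢ), so τᵢ = Vᵢ/Q.
τ₁ = 2.15/0.343 = 6.2682 min; τ₂ = 2.83/0.343 = 8.2507 min.
Solving the cascade with C₁(0)=C₂(0)=0 gives C₂(t) = C_in[1 − (τ₁ e^(−t/τ₁) − τ₂ e^(−t/τ₂))/(τ₁ − τ₂)].
At t = 9.78: e^(−t/τ₁) = 0.21008, e^(−t/τ₂) = 0.30564.
C₂ = 1.37·[1 − (6.2682·0.21008 − 8.2507·0.30564)/(-1.9825)] = 1.37·0.39224 = 0.53736 g/L.

0.537 g/L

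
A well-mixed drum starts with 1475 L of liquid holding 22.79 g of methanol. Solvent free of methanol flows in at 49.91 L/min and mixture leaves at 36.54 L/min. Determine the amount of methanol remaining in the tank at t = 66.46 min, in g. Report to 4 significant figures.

6.282 g

Let m(t) be the amount of methanol. Volume: V(t) = V₀ + (Q_in − Q_out) t = 1475 + 13.3700 t; V(66.46) = 2363.57 L.
No methanol enters, so dm/dt = −Q_out · (m/V).
Separate: dm/m = −Q_out dt/V(t) ⇒ ln(m/m₀) = −(Q_out/(Q_in−Q_out)) ln(V/V₀).
m = m₀ (V₀/V)^(Q_out/(Q_in−Q_out)) = 22.79 × (1475/2363.57)^(2.73298) = 6.28193 g.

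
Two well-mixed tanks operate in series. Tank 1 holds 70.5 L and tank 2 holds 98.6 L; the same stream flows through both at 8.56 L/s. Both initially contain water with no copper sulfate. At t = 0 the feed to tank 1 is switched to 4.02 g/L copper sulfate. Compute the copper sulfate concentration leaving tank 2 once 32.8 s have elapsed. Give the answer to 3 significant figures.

3.39 g/L

Time constants: τᵢ = Vᵢ/Q for each well-mixed tank.
τ₁ = 70.5/8.56 = 8.2360 s; τ₂ = 98.6/8.56 = 11.519 s.
Solving the cascade with C₁(0)=C₂(0)=0 gives C₂(t) = C_in[1 − (τ₁ e^(−t/τ₁) − τ₂ e^(−t/τ₂))/(τ₁ − τ₂)].
At t = 32.8: e^(−t/τ₁) = 0.018639, e^(−t/τ₂) = 0.057986.
C₂ = 4.02·[1 − (8.2360·0.018639 − 11.519·0.057986)/(-3.2827)] = 4.02·0.84329 = 3.3900 g/L.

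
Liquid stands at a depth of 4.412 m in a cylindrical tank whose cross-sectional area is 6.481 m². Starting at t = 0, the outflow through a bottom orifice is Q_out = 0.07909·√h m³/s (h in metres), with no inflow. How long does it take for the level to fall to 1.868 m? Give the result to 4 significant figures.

A dh/dt = −Q_out = −0.07909 √h.
This is separable: 2 d(√h)/dt = −0.07909/A, so √h = √h₀ − (0.07909/(2A)) t.
t = 2A(√h₀ − √h)/0.07909 = 2·6.481·(√4.412 − √1.868)/0.07909
  = 12.9620 × (2.10048 − 1.36675) / 0.07909 = 120.250 s.

120.3 s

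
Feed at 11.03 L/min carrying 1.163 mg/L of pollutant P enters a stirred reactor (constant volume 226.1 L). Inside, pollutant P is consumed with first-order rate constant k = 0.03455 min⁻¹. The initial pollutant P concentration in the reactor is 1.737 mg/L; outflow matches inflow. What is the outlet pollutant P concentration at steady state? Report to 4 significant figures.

0.6808 mg/L

Accumulation = in − out − consumed: V dC/dt = Q C_in − Q C − k V C.
Steady state (dC/dt = 0): C_ss = Q C_in/(Q + kV) = C_in/(1 + kV/Q).
C_ss = 11.03·1.163/(11.03 + 0.03455·226.1) = 12.8279/18.8418 = 0.680822 mg/L.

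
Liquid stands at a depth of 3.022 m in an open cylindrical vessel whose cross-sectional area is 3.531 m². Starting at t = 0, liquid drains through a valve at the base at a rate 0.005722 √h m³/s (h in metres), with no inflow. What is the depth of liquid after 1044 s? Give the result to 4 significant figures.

With no inflow, A dh/dt = −0.005722 √h.
∫ h^(−1/2) dh = −(0.005722/A) ∫ dt, giving 2√h = 2√h₀ − (0.005722/A) t.
√h = √3.022 − 0.005722·1044/(2·3.531) = 1.73839 − 0.845903 = 0.892487.
h = 0.892487² = 0.796533 m.

0.7965 m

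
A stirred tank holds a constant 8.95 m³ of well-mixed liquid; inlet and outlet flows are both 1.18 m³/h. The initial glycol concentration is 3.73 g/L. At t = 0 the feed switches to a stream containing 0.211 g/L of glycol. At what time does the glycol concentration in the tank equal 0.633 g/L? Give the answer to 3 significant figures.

Unsteady species balance (constant V, well mixed): V dC/dt = Q(C_in − C), so τ = V/Q = 7.5847 h.
C(t) = C_in + (C₀ − C_in) e^(−t/τ). Set C = 0.633 and solve for t:
e^(−t/τ) = (C − C_in)/(C₀ − C_in) = (0.633 − 0.211)/(3.73 − 0.211) = 0.11992
t = −τ ln(…) = 7.5847 × 2.1209 = 16.087 h.

16.1 h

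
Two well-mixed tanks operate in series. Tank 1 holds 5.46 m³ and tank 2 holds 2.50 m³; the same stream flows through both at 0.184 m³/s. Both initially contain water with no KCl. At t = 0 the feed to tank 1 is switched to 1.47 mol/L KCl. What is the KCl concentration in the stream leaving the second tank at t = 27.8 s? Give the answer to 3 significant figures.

Each tank obeys Vᵢ dCᵢ/dt = Q(Cᵢ₋₁ − Cᵢ), so τᵢ = Vᵢ/Q.
τ₁ = 5.46/0.184 = 29.674 s; τ₂ = 2.50/0.184 = 13.587 s.
Tank 1: C₁ = C_in(1 − e^(−t/τ₁)). Tank 2 (τ₁ ≠ τ₂): C₂ = C_in[1 − (τ₁ e^(−t/τ₁) − τ₂ e^(−t/τ₂))/(τ₁ − τ₂)].
At t = 27.8: e^(−t/τ₁) = 0.39186, e^(−t/τ₂) = 0.12924.
C₂ = 1.47·[1 − (29.674·0.39186 − 13.587·0.12924)/(16.087)] = 1.47·0.38633 = 0.56791 mol/L.

0.568 mol/L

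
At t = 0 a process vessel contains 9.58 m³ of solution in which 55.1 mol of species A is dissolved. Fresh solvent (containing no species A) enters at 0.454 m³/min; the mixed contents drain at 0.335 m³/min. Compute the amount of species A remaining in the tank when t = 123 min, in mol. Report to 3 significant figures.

Let m(t) be the amount of species A. Volume: V(t) = V₀ + (Q_in − Q_out) t = 9.58 + 0.11900 t; V(123) = 24.217 m³.
Solute balance: dm/dt = 0 − Q_out C = −Q_out m/V(t).
Separate: dm/m = −Q_out dt/V(t) ⇒ ln(m/m₀) = −(Q_out/(Q_in−Q_out)) ln(V/V₀).
m = m₀ (V₀/V)^(Q_out/(Q_in−Q_out)) = 55.1 × (9.58/24.217)^(2.8151) = 4.0490 mol.

4.05 mol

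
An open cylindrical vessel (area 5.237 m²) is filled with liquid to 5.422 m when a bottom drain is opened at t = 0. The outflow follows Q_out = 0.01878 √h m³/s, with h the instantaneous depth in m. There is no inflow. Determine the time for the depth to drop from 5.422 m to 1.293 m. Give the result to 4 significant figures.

Volume balance on the tank: A dh/dt = −0.01878 √h.
Separate and integrate: 2(√h − √h₀) = −(0.01878/A) t.
t = 2A(√h₀ − √h)/0.01878 = 2·5.237·(√5.422 − √1.293)/0.01878
  = 10.4740 × (2.32852 − 1.13710) / 0.01878 = 664.478 s.

664.5 s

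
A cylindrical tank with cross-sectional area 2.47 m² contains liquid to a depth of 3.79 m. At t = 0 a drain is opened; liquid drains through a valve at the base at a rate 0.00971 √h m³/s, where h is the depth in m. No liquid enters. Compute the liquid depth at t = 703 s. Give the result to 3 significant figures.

Volume balance on the tank: A dh/dt = −0.00971 √h.
∫ h^(−1/2) dh = −(0.00971/A) ∫ dt, giving 2√h = 2√h₀ − (0.00971/A) t.
√h = √3.79 − 0.00971·703/(2·2.47) = 1.9468 − 1.3818 = 0.56498.
h = 0.56498² = 0.31921 m.

0.319 m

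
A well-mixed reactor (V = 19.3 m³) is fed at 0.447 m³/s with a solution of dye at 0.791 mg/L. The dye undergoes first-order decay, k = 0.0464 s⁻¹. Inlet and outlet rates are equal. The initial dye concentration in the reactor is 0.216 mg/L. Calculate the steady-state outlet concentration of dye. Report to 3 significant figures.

0.263 mg/L

Accumulation = in − out − consumed: V dC/dt = Q C_in − Q C − k V C.
At steady state: 0 = Q C_in − (Q + kV) C_ss, so C_ss = Q C_in/(Q + kV).
C_ss = 0.447·0.791/(0.447 + 0.0464·19.3) = 0.35358/1.3425 = 0.26337 mg/L.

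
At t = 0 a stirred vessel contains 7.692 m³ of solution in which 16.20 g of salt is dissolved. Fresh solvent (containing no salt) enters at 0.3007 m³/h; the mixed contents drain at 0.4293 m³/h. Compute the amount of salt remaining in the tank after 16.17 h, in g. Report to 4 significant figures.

Total volume: dV/dt = Q_in − Q_out = -0.128600 m³/h, so V(t) = 7.692 − 0.128600 t and V(16.17) = 5.61254 m³.
Species balance (pure solvent in): dm/dt = −Q_out · m/V(t).
dm/m = −Q_out dt/(V₀ − 0.128600 t); integrating gives ln(m/m₀) = −(Q_out/(Q_in−Q_out)) ln(V/V₀).
m = m₀ (V₀/V)^(Q_out/(Q_in−Q_out)) = 16.20 × (7.692/5.61254)^(-3.33826) = 5.65685 g.

5.657 g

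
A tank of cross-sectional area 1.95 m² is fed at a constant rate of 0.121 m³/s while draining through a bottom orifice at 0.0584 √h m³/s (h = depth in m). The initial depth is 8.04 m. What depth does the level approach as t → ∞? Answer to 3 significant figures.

4.29 m

Mass balance (ρ constant): A dh/dt = Q_in − 0.0584 √h. At steady state dh/dt = 0:
Q_in = 0.0584 √h_ss ⇒ √h_ss = 0.121/0.0584 = 2.0719.
h_ss = 2.0719² = 4.2928 m. (Since h₀ = 8.04 m > h_ss, the level will fall toward this value.)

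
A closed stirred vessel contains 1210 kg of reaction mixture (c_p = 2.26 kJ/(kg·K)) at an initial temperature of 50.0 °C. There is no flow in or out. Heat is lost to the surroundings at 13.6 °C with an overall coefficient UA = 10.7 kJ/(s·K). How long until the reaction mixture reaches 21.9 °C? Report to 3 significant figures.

Lumped-capacitance energy balance: M c_p dT/dt = UA(T_amb − T).
τ = M c_p/UA = 255.57 s; T_ss = T_amb = 13.600 °C.
T(t) = T_ss + (T₀ − T_ss)e^(−t/τ); set T = 21.9:
t = −τ ln[(T − T_ss)/(T₀ − T_ss)] = −255.57 · ln(0.22802) = 377.81 s.

378 s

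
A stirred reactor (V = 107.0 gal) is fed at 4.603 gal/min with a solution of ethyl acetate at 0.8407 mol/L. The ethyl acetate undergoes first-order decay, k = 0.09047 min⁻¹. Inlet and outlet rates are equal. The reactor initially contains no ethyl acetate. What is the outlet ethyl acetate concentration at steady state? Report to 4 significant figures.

Species balance: V dC/dt = Q C_in − Q C − k V C.
Steady state (dC/dt = 0): C_ss = Q C_in/(Q + kV) = C_in/(1 + kV/Q).
C_ss = 4.603·0.8407/(4.603 + 0.09047·107.0) = 3.86974/14.2833 = 0.270928 mol/L.

0.2709 mol/L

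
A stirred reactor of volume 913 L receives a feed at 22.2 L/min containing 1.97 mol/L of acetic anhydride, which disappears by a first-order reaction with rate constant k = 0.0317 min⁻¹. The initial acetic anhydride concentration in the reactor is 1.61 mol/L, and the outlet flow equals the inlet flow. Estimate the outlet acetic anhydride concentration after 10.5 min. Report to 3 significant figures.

1.27 mol/L

Accumulation = in − out − consumed: V dC/dt = Q C_in − Q C − k V C.
This is linear with rate a = Q/V + k = 0.056015 min⁻¹.
C_ss = Q C_in/(Q + kV) = 0.85515 mol/L; C(t) = C_ss + (C₀ − C_ss) e^(−a t).
C(10.5) = 0.85515 + (0.75485)·e^(−0.056015·10.5) = 0.85515 + (0.75485)·0.55535 = 1.2744 mol/L.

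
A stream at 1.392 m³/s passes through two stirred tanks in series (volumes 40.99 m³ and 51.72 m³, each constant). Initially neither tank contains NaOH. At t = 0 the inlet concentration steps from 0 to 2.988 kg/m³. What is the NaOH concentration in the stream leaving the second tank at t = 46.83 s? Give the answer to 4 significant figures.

1.231 kg/m³

Species balance on tank i: dCᵢ/dt = (Cᵢ₋₁ − Cᵢ)/τᵢ with τᵢ = Vᵢ/Q.
τ₁ = 40.99/1.392 = 29.4468 s; τ₂ = 51.72/1.392 = 37.1552 s.
Tank 1: C₁ = C_in(1 − e^(−t/τ₁)). Tank 2 (τ₁ ≠ τ₂): C₂ = C_in[1 − (τ₁ e^(−t/τ₁) − τ₂ e^(−t/τ₂))/(τ₁ − τ₂)].
At t = 46.83: e^(−t/τ₁) = 0.203860, e^(−t/τ₂) = 0.283543.
C₂ = 2.988·[1 − (29.4468·0.203860 − 37.1552·0.283543)/(-7.70833)] = 2.988·0.412054 = 1.23122 kg/m³.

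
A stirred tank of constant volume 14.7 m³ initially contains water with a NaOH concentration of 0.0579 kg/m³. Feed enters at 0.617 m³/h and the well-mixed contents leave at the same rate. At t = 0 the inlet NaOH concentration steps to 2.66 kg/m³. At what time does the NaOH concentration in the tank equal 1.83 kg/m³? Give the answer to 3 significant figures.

Species balance on the tank: V dC/dt = Q(C_in − C), so τ = V/Q = 23.825 h.
C(t) = C_in + (C₀ − C_in) e^(−t/τ). Set C = 1.83 and solve for t:
e^(−t/τ) = (C − C_in)/(C₀ − C_in) = (1.83 − 2.66)/(0.0579 − 2.66) = 0.31897
t = −τ ln(…) = 23.825 × 1.1426 = 27.224 h.

27.2 h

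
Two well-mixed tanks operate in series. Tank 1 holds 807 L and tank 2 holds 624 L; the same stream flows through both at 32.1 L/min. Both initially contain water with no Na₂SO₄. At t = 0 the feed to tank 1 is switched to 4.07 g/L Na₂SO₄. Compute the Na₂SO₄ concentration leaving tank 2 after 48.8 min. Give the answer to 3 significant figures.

2.62 g/L

Each tank obeys Vᵢ dCᵢ/dt = Q(Cᵢ₋₁ − Cᵢ), so τᵢ = Vᵢ/Q.
τ₁ = 807/32.1 = 25.140 min; τ₂ = 624/32.1 = 19.439 min.
Solving the cascade with C₁(0)=C₂(0)=0 gives C₂(t) = C_in[1 − (τ₁ e^(−t/τ₁) − τ₂ e^(−t/τ₂))/(τ₁ − τ₂)].
At t = 48.8: e^(−t/τ₁) = 0.14354, e^(−t/τ₂) = 0.081237.
C₂ = 4.07·[1 − (25.140·0.14354 − 19.439·0.081237)/(5.7009)] = 4.07·0.64400 = 2.6211 g/L.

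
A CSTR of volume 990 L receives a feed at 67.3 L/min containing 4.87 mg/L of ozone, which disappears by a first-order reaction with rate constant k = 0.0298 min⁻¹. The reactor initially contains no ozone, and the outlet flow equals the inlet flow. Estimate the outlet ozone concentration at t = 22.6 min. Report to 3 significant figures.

3.01 mg/L

Species balance: V dC/dt = Q C_in − Q C − k V C.
dC/dt = (Q/V) C_in − (Q/V + k) C; effective rate a = Q/V + k = 0.067980 + 0.0298 = 0.097780 min⁻¹.
C_ss = Q C_in/(Q + kV) = 3.3858 mg/L; C(t) = C_ss + (C₀ − C_ss) e^(−a t).
C(22.6) = 3.3858 + (-3.3858)·e^(−0.097780·22.6) = 3.3858 + (-3.3858)·0.10972 = 3.0143 mg/L.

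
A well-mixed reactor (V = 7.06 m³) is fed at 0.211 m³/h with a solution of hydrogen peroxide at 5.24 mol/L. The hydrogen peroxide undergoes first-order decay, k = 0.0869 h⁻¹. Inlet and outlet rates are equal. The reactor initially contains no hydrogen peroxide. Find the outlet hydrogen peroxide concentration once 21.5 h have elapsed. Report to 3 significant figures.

1.23 mol/L

Accumulation = in − out − consumed: V dC/dt = Q C_in − Q C − k V C.
dC/dt = (Q/V) C_in − (Q/V + k) C; effective rate a = Q/V + k = 0.029887 + 0.0869 = 0.11679 h⁻¹.
C_ss = Q C_in/(Q + kV) = 1.3410 mol/L; C(t) = C_ss + (C₀ − C_ss) e^(−a t).
C(21.5) = 1.3410 + (-1.3410)·e^(−0.11679·21.5) = 1.3410 + (-1.3410)·0.081194 = 1.2321 mol/L.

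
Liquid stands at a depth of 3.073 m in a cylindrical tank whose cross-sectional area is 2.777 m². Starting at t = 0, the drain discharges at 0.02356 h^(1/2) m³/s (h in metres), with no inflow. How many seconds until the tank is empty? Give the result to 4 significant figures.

Mass balance (ρ constant): A dh/dt = −0.02356 √h.
Separate and integrate: 2(√h − √h₀) = −(0.02356/A) t.
Tank is empty when √h = 0: t_empty = 2A√h₀/0.02356.
t_empty = 2·2.777·√3.073/0.02356 = 5.55400·1.75300/0.02356 = 413.249 s.

413.2 s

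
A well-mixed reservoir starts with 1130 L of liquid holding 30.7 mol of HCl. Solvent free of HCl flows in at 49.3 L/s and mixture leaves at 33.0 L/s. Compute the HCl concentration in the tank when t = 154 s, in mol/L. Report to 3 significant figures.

Let m(t) be the amount of HCl. Volume: V(t) = V₀ + (Q_in − Q_out) t = 1130 + 16.300 t; V(154) = 3640.2 L.
Species balance (pure solvent in): dm/dt = −Q_out · m/V(t).
Separate: dm/m = −Q_out dt/V(t) ⇒ ln(m/m₀) = −(Q_out/(Q_in−Q_out)) ln(V/V₀).
m = m₀ (V₀/V)^(Q_out/(Q_in−Q_out)) = 30.7 × (1130/3640.2)^(2.0245) = 2.8746 mol.
C = m/V = 2.8746/3640.2 = 0.00078968 mol/L.

0.000790 mol/L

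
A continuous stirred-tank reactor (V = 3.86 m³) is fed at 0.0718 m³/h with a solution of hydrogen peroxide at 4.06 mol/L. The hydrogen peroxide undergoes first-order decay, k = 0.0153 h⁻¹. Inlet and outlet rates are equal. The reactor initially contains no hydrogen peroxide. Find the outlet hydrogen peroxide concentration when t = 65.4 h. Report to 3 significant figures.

1.99 mol/L

Accumulation = in − out − consumed: V dC/dt = Q C_in − Q C − k V C.
This is linear with rate a = Q/V + k = 0.033901 h⁻¹.
C_ss = Q C_in/(Q + kV) = 2.2277 mol/L; C(t) = C_ss + (C₀ − C_ss) e^(−a t).
C(65.4) = 2.2277 + (-2.2277)·e^(−0.033901·65.4) = 2.2277 + (-2.2277)·0.10892 = 1.9850 mol/L.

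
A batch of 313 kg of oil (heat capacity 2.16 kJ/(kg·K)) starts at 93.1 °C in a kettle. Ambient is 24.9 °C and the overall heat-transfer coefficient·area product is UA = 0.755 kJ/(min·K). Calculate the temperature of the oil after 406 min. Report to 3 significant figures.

68.2 °C

Lumped-capacitance energy balance: M c_p dT/dt = UA(T_amb − T).
dT/dt = (T_ss − T)/τ with T_ss = T_amb = 24.900 °C, τ = M c_p/UA = 313·2.16/0.755 = 895.47 min.
Integrating: T(t) = T_ss + (T₀ − T_ss) e^(−t/τ).
T(406) = 24.900 + (68.200)·0.63547 = 68.239 °C.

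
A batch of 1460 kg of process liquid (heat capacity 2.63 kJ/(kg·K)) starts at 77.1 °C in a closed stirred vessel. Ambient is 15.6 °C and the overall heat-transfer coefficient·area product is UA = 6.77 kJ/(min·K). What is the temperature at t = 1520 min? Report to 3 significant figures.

19.8 °C

First-law balance (no shaft work): M c_p dT/dt = −UA(T − T_amb).
dT/dt = (T_ss − T)/τ with T_ss = T_amb = 15.600 °C, τ = M c_p/UA = 1460·2.63/6.77 = 567.18 min.
Integrating: T(t) = T_ss + (T₀ − T_ss) e^(−t/τ).
T(1520) = 15.600 + (61.500)·0.068568 = 19.817 °C.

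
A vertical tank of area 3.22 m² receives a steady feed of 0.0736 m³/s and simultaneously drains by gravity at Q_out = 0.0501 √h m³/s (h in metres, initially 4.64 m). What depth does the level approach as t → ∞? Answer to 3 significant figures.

A dh/dt = Q_in − 0.0501 √h. Steady state requires inflow = outflow:
Q_in = 0.0501 √h_ss ⇒ √h_ss = 0.0736/0.0501 = 1.4691.
h_ss = 1.4691² = 2.1581 m. (Since h₀ = 4.64 m > h_ss, the level will fall toward this value.)

2.16 m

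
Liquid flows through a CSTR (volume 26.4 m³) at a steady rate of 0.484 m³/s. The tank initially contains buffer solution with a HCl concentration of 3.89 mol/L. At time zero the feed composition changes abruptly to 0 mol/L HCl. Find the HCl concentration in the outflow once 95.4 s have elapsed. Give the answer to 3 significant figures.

Unsteady species balance (constant V, well mixed): V dC/dt = Q(C_in − C).
Rewrite as dC/dt + C/τ = C_in/τ, τ = V/Q = 54.545 s.
Integrating: C(t) = C_in + (C₀ − C_in) e^(−t/τ).
C(95.4) = 0 + (3.89 − 0)·e^(−95.4/54.545) = 0 + (3.8900)·0.17395 = 0.67666 mol/L.

0.677 mol/L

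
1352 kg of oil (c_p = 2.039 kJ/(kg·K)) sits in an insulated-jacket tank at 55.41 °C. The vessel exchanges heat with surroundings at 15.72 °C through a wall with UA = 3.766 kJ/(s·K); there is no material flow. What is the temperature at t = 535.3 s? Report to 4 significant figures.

34.82 °C

Lumped-capacitance energy balance: M c_p dT/dt = UA(T_amb − T).
dT/dt = (T_ss − T)/τ with T_ss = T_amb = 15.7200 °C, τ = M c_p/UA = 1352·2.039/3.766 = 732.004 s.
Integrating: T(t) = T_ss + (T₀ − T_ss) e^(−t/τ).
T(535.3) = 15.7200 + (39.6900)·0.481293 = 34.8225 °C.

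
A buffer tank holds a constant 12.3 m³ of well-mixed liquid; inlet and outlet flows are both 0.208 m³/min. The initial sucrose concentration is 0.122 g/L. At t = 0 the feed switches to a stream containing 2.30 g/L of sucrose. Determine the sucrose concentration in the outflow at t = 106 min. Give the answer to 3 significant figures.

Mass balance on the solute (V constant): V dC/dt = Q(C_in − C).
So dC/dt = (C_in − C)/τ with τ = V/Q = 12.3/0.208 = 59.135 min.
C approaches C_in exponentially: C(t) = C_in + (C₀ − C_in) e^(−t/τ).
C(106) = 2.30 + (0.122 − 2.30)·e^(−106/59.135) = 2.30 + (-2.1780)·0.16654 = 1.9373 g/L.

1.94 g/L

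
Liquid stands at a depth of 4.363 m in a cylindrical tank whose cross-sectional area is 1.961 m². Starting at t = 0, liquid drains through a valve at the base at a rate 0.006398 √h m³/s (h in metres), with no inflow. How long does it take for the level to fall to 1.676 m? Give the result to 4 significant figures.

486.8 s

With no inflow, A dh/dt = −0.006398 √h.
∫ h^(−1/2) dh = −(0.006398/A) ∫ dt, giving 2√h = 2√h₀ − (0.006398/A) t.
t = 2A(√h₀ − √h)/0.006398 = 2·1.961·(√4.363 − √1.676)/0.006398
  = 3.92200 × (2.08878 − 1.29460) / 0.006398 = 486.833 s.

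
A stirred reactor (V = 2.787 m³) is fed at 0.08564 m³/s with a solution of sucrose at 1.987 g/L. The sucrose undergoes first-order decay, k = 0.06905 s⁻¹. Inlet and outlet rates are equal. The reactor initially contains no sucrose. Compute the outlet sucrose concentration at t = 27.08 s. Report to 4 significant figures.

0.5709 g/L

Accumulation = in − out − consumed: V dC/dt = Q C_in − Q C − k V C.
dC/dt = (Q/V) C_in − (Q/V + k) C; effective rate a = Q/V + k = 0.0307284 + 0.06905 = 0.0997784 s⁻¹.
C_ss = Q C_in/(Q + kV) = 0.611929 g/L; C(t) = C_ss + (C₀ − C_ss) e^(−a t).
C(27.08) = 0.611929 + (-0.611929)·e^(−0.0997784·27.08) = 0.611929 + (-0.611929)·0.0670713 = 0.570886 g/L.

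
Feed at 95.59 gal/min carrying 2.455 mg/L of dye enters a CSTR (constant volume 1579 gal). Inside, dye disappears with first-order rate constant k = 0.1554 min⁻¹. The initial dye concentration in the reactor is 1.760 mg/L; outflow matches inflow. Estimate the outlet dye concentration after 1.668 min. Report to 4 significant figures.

1.436 mg/L

V dC/dt = Q(C_in − C) − k V C.
This is linear with rate a = Q/V + k = 0.215938 min⁻¹.
C_ss = Q C_in/(Q + kV) = 0.688259 mg/L; C(t) = C_ss + (C₀ − C_ss) e^(−a t).
C(1.668) = 0.688259 + (1.07174)·e^(−0.215938·1.668) = 0.688259 + (1.07174)·0.697547 = 1.43585 mg/L.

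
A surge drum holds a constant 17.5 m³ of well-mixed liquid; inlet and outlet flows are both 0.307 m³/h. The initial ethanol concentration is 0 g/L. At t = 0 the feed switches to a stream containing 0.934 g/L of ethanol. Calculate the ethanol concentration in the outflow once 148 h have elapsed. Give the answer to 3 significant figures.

0.864 g/L

Transient balance on the dissolved component: V dC/dt = Q(C_in − C).
Rewrite as dC/dt + C/τ = C_in/τ, τ = V/Q = 57.003 h.
Solution: C(t) = C_in + (C₀ − C_in) e^(−t/τ).
C(148) = 0.934 + (0 − 0.934)·e^(−148/57.003) = 0.934 + (-0.93400)·0.074546 = 0.86437 g/L.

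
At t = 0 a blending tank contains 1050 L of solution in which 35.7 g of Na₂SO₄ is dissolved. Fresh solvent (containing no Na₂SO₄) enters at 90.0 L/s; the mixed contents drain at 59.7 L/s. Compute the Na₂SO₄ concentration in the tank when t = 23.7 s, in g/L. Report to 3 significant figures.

0.00723 g/L

Total volume: dV/dt = Q_in − Q_out = 30.300 L/s, so V(t) = 1050 + 30.300 t and V(23.7) = 1768.1 L.
No Na₂SO₄ enters, so dm/dt = −Q_out · (m/V).
Separate: dm/m = −Q_out dt/V(t) ⇒ ln(m/m₀) = −(Q_out/(Q_in−Q_out)) ln(V/V₀).
m = m₀ (V₀/V)^(Q_out/(Q_in−Q_out)) = 35.7 × (1050/1768.1)^(1.9703) = 12.786 g.
C = m/V = 12.786/1768.1 = 0.0072317 g/L.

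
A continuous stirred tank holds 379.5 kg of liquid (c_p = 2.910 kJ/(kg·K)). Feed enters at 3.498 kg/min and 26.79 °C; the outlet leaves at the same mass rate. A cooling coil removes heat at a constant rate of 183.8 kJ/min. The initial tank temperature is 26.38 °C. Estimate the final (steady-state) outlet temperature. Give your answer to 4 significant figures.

8.734 °C

Heat balance on the well-mixed liquid: M c_p dT/dt = ṁ c_p (T_in − T) − 183.8.
At steady state dT/dt = 0 ⇒ T_ss = T_in − Q̇/(ṁ c_p) = 26.79 − 183.8/(3.498·2.910) = 8.73354 °C.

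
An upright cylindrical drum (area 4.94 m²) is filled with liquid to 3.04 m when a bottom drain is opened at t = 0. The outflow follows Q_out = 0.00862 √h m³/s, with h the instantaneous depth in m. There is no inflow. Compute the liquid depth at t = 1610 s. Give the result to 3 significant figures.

0.115 m

With no inflow, A dh/dt = −0.00862 √h.
∫ h^(−1/2) dh = −(0.00862/A) ∫ dt, giving 2√h = 2√h₀ − (0.00862/A) t.
√h = √3.04 − 0.00862·1610/(2·4.94) = 1.7436 − 1.4047 = 0.33888.
h = 0.33888² = 0.11484 m.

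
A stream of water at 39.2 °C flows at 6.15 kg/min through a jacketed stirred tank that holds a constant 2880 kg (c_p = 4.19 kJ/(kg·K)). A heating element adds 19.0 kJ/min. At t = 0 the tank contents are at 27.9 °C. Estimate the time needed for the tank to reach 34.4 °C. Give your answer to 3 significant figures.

Unsteady energy balance on the tank contents: M c_p dT/dt = ṁ c_p (T_in − T) + 19.0.
τ = M/ṁ = 468.29 min; T_ss = T_in + Q̇/(ṁ c_p) = 39.937 °C.
T(t) = T_ss + (T₀ − T_ss) e^(−t/τ). Set T = 34.4:
e^(−t/τ) = (34.4 − 39.937)/(27.9 − 39.937) = 0.46001
t = −468.29 · ln(0.46001) = 363.63 min.

364 min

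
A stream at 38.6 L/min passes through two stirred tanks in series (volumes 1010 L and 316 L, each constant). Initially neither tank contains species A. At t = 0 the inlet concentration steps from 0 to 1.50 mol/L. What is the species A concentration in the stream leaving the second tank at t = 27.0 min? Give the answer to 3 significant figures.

Species balance on tank i: dCᵢ/dt = (Cᵢ₋₁ − Cᵢ)/τᵢ with τᵢ = Vᵢ/Q.
τ₁ = 1010/38.6 = 26.166 min; τ₂ = 316/38.6 = 8.1865 min.
Solving the cascade with C₁(0)=C₂(0)=0 gives C₂(t) = C_in[1 − (τ₁ e^(−t/τ₁) − τ₂ e^(−t/τ₂))/(τ₁ − τ₂)].
At t = 27.0: e^(−t/τ₁) = 0.35634, e^(−t/τ₂) = 0.036953.
C₂ = 1.50·[1 − (26.166·0.35634 − 8.1865·0.036953)/(17.979)] = 1.50·0.49824 = 0.74736 mol/L.

0.747 mol/L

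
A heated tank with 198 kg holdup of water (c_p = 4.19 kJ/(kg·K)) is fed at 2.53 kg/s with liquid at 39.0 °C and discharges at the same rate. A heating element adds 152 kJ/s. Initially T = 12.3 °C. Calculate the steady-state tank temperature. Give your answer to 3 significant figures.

53.3 °C

M c_p dT/dt = ṁ c_p (T_in − T) + Q̇.
At steady state dT/dt = 0 ⇒ T_ss = T_in + Q̇/(ṁ c_p) = 39.0 + 152/(2.53·4.19) = 53.339 °C.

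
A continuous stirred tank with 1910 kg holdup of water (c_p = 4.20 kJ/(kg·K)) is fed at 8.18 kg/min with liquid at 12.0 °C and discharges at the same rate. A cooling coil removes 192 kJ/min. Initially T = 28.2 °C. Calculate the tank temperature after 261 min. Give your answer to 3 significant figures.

M c_p dT/dt = ṁ c_p (T_in − T) − Q̇.
τ = M/ṁ = 233.50 min; T_ss = T_in − Q̇/(ṁ c_p) = 12.0 − 192/(8.18·4.20) = 6.4115 °C.
Solution: T(t) = T_ss + (T₀ − T_ss) e^(−t/τ).
T(261) = 6.4115 + (21.789)·e^(−261/233.50) = 6.4115 + (21.789)·0.32700 = 13.536 °C.

13.5 °C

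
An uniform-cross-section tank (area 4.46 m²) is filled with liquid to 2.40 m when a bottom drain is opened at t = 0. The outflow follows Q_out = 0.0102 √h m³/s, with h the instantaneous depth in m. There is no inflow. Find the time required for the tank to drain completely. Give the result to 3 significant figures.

1350 s

Accumulation of liquid (constant cross-section A): A dh/dt = −0.0102 √h.
∫ h^(−1/2) dh = −(0.0102/A) ∫ dt, giving 2√h = 2√h₀ − (0.0102/A) t.
Tank is empty when √h = 0: t_empty = 2A√h₀/0.0102.
t_empty = 2·4.46·√2.40/0.0102 = 8.9200·1.5492/0.0102 = 1354.8 s.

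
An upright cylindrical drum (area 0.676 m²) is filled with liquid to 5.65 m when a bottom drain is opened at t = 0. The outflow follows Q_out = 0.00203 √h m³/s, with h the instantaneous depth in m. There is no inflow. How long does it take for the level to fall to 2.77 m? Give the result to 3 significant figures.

475 s

A dh/dt = −Q_out = −0.00203 √h.
∫ h^(−1/2) dh = −(0.00203/A) ∫ dt, giving 2√h = 2√h₀ − (0.00203/A) t.
t = 2A(√h₀ − √h)/0.00203 = 2·0.676·(√5.65 − √2.77)/0.00203
  = 1.3520 × (2.3770 − 1.6643) / 0.00203 = 474.63 s.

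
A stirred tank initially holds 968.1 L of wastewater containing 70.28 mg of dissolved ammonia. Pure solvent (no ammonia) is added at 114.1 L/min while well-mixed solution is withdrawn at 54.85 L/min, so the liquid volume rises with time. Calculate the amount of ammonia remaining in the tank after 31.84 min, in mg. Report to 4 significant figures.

25.83 mg

Let m(t) be the amount of ammonia. Volume: V(t) = V₀ + (Q_in − Q_out) t = 968.1 + 59.2500 t; V(31.84) = 2854.62 L.
Species balance (pure solvent in): dm/dt = −Q_out · m/V(t).
dm/m = −Q_out dt/(V₀ + 59.2500 t); integrating gives ln(m/m₀) = −(Q_out/(Q_in−Q_out)) ln(V/V₀).
m = m₀ (V₀/V)^(Q_out/(Q_in−Q_out)) = 70.28 × (968.1/2854.62)^(0.925738) = 25.8273 mg.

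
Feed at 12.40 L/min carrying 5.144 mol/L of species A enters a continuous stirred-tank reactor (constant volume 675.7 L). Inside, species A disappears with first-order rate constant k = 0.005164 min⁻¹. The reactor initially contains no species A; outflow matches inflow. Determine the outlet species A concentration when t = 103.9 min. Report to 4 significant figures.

3.666 mol/L

Species balance: V dC/dt = Q C_in − Q C − k V C.
dC/dt = (Q/V) C_in − (Q/V + k) C; effective rate a = Q/V + k = 0.0183513 + 0.005164 = 0.0235153 min⁻¹.
C_ss = Q C_in/(Q + kV) = 4.01437 mol/L; C(t) = C_ss + (C₀ − C_ss) e^(−a t).
C(103.9) = 4.01437 + (-4.01437)·e^(−0.0235153·103.9) = 4.01437 + (-4.01437)·0.0868786 = 3.66561 mol/L.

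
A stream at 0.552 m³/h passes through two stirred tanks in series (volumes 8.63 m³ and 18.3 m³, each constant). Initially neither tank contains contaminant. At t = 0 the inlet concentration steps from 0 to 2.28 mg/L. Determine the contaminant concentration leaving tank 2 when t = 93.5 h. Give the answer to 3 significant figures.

2.03 mg/L

Time constants: τᵢ = Vᵢ/Q for each well-mixed tank.
τ₁ = 8.63/0.552 = 15.634 h; τ₂ = 18.3/0.552 = 33.152 h.
Solving the cascade with C₁(0)=C₂(0)=0 gives C₂(t) = C_in[1 − (τ₁ e^(−t/τ₁) − τ₂ e^(−t/τ₂))/(τ₁ − τ₂)].
At t = 93.5: e^(−t/τ₁) = 0.0025275, e^(−t/τ₂) = 0.059586.
C₂ = 2.28·[1 − (15.634·0.0025275 − 33.152·0.059586)/(-17.518)] = 2.28·0.88949 = 2.0280 mg/L.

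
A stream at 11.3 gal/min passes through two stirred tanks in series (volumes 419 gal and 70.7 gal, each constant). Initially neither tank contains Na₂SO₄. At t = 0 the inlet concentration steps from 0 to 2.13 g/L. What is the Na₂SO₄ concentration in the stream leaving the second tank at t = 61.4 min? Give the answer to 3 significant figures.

Each tank obeys Vᵢ dCᵢ/dt = Q(Cᵢ₋₁ − Cᵢ), so τᵢ = Vᵢ/Q.
τ₁ = 419/11.3 = 37.080 min; τ₂ = 70.7/11.3 = 6.2566 min.
Tank 1: C₁ = C_in(1 − e^(−t/τ₁)). Tank 2 (τ₁ ≠ τ₂): C₂ = C_in[1 − (τ₁ e^(−t/τ₁) − τ₂ e^(−t/τ₂))/(τ₁ − τ₂)].
At t = 61.4: e^(−t/τ₁) = 0.19092, e^(−t/τ₂) = 5.4704e-05.
C₂ = 2.13·[1 − (37.080·0.19092 − 6.2566·5.4704e-05)/(30.823)] = 2.13·0.77034 = 1.6408 g/L.

1.64 g/L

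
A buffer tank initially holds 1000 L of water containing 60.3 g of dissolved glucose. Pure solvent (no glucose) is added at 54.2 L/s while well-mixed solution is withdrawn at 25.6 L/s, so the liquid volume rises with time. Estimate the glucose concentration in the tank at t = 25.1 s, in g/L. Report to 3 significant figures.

Total volume: dV/dt = Q_in − Q_out = 28.600 L/s, so V(t) = 1000 + 28.600 t and V(25.1) = 1717.9 L.
Species balance (pure solvent in): dm/dt = −Q_out · m/V(t).
dm/m = −Q_out dt/(V₀ + 28.600 t); integrating gives ln(m/m₀) = −(Q_out/(Q_in−Q_out)) ln(V/V₀).
m = m₀ (V₀/V)^(Q_out/(Q_in−Q_out)) = 60.3 × (1000/1717.9)^(0.89510) = 37.152 g.
C = m/V = 37.152/1717.9 = 0.021627 g/L.

0.0216 g/L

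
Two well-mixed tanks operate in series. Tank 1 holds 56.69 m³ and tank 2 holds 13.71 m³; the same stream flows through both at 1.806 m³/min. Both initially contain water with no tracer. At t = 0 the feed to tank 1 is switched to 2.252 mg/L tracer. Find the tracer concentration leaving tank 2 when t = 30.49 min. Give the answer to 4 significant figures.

Each tank obeys Vᵢ dCᵢ/dt = Q(Cᵢ₋₁ − Cᵢ), so τᵢ = Vᵢ/Q.
τ₁ = 56.69/1.806 = 31.3898 min; τ₂ = 13.71/1.806 = 7.59136 min.
Tank 1: C₁ = C_in(1 − e^(−t/τ₁)). Tank 2 (τ₁ ≠ τ₂): C₂ = C_in[1 − (τ₁ e^(−t/τ₁) − τ₂ e^(−t/τ₂))/(τ₁ − τ₂)].
At t = 30.49: e^(−t/τ₁) = 0.378578, e^(−t/τ₂) = 0.0180176.
C₂ = 2.252·[1 − (31.3898·0.378578 − 7.59136·0.0180176)/(23.7984)] = 2.252·0.506409 = 1.14043 mg/L.

1.140 mg/L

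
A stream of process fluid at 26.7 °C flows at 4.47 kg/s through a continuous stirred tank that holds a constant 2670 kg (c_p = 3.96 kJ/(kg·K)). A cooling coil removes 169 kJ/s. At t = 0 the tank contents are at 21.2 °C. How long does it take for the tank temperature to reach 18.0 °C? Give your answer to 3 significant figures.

Heat balance on the well-mixed liquid: M c_p dT/dt = ṁ c_p (T_in − T) − 169.
τ = M/ṁ = 597.32 s; T_ss = T_in − Q̇/(ṁ c_p) = 17.153 °C.
T(t) = T_ss + (T₀ − T_ss) e^(−t/τ). Set T = 18.0:
e^(−t/τ) = (18.0 − 17.153)/(21.2 − 17.153) = 0.20936
t = −597.32 · ln(0.20936) = 934.01 s.

934 s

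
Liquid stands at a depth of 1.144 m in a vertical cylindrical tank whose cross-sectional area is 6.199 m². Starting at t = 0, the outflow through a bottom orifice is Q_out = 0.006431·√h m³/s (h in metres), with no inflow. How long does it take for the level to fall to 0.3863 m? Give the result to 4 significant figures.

With no inflow, A dh/dt = −0.006431 √h.
∫ h^(−1/2) dh = −(0.006431/A) ∫ dt, giving 2√h = 2√h₀ − (0.006431/A) t.
t = 2A(√h₀ − √h)/0.006431 = 2·6.199·(√1.144 − √0.3863)/0.006431
  = 12.3980 × (1.06958 − 0.621530) / 0.006431 = 863.771 s.

863.8 s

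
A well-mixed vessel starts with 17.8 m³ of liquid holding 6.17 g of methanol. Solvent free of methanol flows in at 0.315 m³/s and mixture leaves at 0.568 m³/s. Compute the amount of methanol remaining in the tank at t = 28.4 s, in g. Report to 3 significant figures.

1.93 g

Let m(t) be the amount of methanol. Volume: V(t) = V₀ + (Q_in − Q_out) t = 17.8 − 0.25300 t; V(28.4) = 10.615 m³.
Species balance (pure solvent in): dm/dt = −Q_out · m/V(t).
dm/m = −Q_out dt/(V₀ − 0.25300 t); integrating gives ln(m/m₀) = −(Q_out/(Q_in−Q_out)) ln(V/V₀).
m = m₀ (V₀/V)^(Q_out/(Q_in−Q_out)) = 6.17 × (17.8/10.615)^(-2.2451) = 1.9331 g.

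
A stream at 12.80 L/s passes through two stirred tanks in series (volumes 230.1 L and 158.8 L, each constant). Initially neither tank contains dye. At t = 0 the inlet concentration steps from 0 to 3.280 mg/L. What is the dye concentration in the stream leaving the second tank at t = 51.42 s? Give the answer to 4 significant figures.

2.790 mg/L

Species balance on tank i: dCᵢ/dt = (Cᵢ₋₁ − Cᵢ)/τᵢ with τᵢ = Vᵢ/Q.
τ₁ = 230.1/12.80 = 17.9766 s; τ₂ = 158.8/12.80 = 12.4062 s.
Tank 1: C₁ = C_in(1 − e^(−t/τ₁)). Tank 2 (τ₁ ≠ τ₂): C₂ = C_in[1 − (τ₁ e^(−t/τ₁) − τ₂ e^(−t/τ₂))/(τ₁ − τ₂)].
At t = 51.42: e^(−t/τ₁) = 0.0572464, e^(−t/τ₂) = 0.0158484.
C₂ = 3.280·[1 − (17.9766·0.0572464 − 12.4062·0.0158484)/(5.57031)] = 3.280·0.850552 = 2.78981 mg/L.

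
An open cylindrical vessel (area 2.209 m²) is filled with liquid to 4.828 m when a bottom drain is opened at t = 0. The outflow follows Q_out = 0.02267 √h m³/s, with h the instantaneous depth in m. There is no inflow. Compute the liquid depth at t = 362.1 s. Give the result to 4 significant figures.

0.1151 m

A dh/dt = −Q_out = −0.02267 √h.
Separate and integrate: 2(√h − √h₀) = −(0.02267/A) t.
√h = √4.828 − 0.02267·362.1/(2·2.209) = 2.19727 − 1.85804 = 0.339234.
h = 0.339234² = 0.115080 m.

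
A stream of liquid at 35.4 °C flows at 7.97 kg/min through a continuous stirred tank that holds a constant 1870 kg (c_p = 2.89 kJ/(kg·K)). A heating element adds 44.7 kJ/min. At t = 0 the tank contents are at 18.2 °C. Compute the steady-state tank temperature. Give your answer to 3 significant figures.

M c_p dT/dt = ṁ c_p (T_in − T) + Q̇.
At steady state dT/dt = 0 ⇒ T_ss = T_in + Q̇/(ṁ c_p) = 35.4 + 44.7/(7.97·2.89) = 37.341 °C.

37.3 °C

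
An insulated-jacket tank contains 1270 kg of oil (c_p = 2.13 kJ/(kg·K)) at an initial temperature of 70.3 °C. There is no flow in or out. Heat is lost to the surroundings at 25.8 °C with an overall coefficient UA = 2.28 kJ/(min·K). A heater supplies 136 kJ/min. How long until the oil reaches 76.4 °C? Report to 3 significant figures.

M c_p dT/dt = −UA(T − T_amb) + Q̇.
τ = M c_p/UA = 1186.4 min; T_ss = T_amb + Q̇/UA = 25.8 + 136/2.28 = 85.449 °C.
T(t) = T_ss + (T₀ − T_ss)e^(−t/τ); set T = 76.4:
t = −τ ln[(T − T_ss)/(T₀ − T_ss)] = −1186.4 · ln(0.59734) = 611.35 min.

611 min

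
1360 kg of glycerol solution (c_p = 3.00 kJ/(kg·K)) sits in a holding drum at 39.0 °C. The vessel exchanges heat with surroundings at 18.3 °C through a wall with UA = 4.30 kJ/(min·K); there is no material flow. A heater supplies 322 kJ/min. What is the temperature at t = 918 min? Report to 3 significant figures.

72.6 °C

M c_p dT/dt = −UA(T − T_amb) + Q̇.
dT/dt = (T_ss − T)/τ with T_ss = T_amb + Q̇/UA = 18.3 + 322/4.30 = 93.184 °C, τ = M c_p/UA = 1360·3.00/4.30 = 948.84 min.
T approaches T_ss exponentially: T(t) = T_ss + (T₀ − T_ss) e^(−t/τ).
T(918) = 93.184 + (-54.184)·0.38003 = 72.592 °C.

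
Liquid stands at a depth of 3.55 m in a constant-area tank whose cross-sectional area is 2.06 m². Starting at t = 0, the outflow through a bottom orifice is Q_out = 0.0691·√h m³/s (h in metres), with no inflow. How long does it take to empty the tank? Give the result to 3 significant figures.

112 s

Volume balance on the tank: A dh/dt = −0.0691 √h.
Separate and integrate: 2(√h − √h₀) = −(0.0691/A) t.
Set h = 0: 2√h₀ = (0.0691/A) t_empty ⇒ t_empty = 2A√h₀/0.0691.
t_empty = 2·2.06·√3.55/0.0691 = 4.1200·1.8841/0.0691 = 112.34 s.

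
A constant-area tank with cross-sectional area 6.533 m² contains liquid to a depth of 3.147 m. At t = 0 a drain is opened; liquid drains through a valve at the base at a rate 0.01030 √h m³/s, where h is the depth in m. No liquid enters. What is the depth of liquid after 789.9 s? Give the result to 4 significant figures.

A dh/dt = −Q_out = −0.01030 √h.
∫ h^(−1/2) dh = −(0.01030/A) ∫ dt, giving 2√h = 2√h₀ − (0.01030/A) t.
√h = √3.147 − 0.01030·789.9/(2·6.533) = 1.77398 − 0.622683 = 1.15130.
h = 1.15130² = 1.32548 m.

1.325 m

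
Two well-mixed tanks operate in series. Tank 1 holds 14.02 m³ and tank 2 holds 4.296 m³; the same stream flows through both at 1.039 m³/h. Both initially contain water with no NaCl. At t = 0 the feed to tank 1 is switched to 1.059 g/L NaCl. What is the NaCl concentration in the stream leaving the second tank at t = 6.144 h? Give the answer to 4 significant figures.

0.1965 g/L

Species balance on tank i: dCᵢ/dt = (Cᵢ₋₁ − Cᵢ)/τᵢ with τᵢ = Vᵢ/Q.
τ₁ = 14.02/1.039 = 13.4937 h; τ₂ = 4.296/1.039 = 4.13474 h.
Tank 1: C₁ = C_in(1 − e^(−t/τ₁)). Tank 2 (τ₁ ≠ τ₂): C₂ = C_in[1 − (τ₁ e^(−t/τ₁) − τ₂ e^(−t/τ₂))/(τ₁ − τ₂)].
At t = 6.144: e^(−t/τ₁) = 0.634244, e^(−t/τ₂) = 0.226289.
C₂ = 1.059·[1 − (13.4937·0.634244 − 4.13474·0.226289)/(9.35900)] = 1.059·0.185524 = 0.196470 g/L.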